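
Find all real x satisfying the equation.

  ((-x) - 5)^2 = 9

Step 1. [((-x) - 5)^2 = 9] LHS squared, RHS 9 ≥ 0: apply √ (±), so sqrt: (-x) - 5 = 3 or -3.
Step 2. [(-x) - 5 = 3 or -3] -5 is outermost — add 5 both sides ⇒ sub: -x = 8 or 2.
Step 3. [-x = 8 or 2] LHS negated; negate both sides, so neg: x = -8 or -2.

Answer: x ∈ {-8, -2}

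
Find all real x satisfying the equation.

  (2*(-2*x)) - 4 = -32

Step 1. [(2*(-2*x)) - 4 = -32] 2 | LHS and 2 | -32: pull 2 out, so factor: (-2*x) - 2 = -16.
Step 2. [(-2*x) - 2 = -16] common factor -2 (LHS and -16) — divide through, so factor: x + 1 = 8.
Step 3. [x + 1 = 8] 1 comes off first (subtract 1) ⇒ sub: x = 7.

Answer: x ∈ {7}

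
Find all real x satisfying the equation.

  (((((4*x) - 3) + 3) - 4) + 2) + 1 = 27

Step 1. [(((((4*x) - 3) + 3) - 4) + 2) + 1 = 27] subtract 1: x sits inside (… + 1). So sub: ((((4*x) - 3) + 3) - 4) + 2 = 26.
Step 2. [((((4*x) - 3) + 3) - 4) + 2 = 26] 2 comes off first (subtract 2) ⇒ sub: (((4*x) - 3) + 3) - 4 = 24.
Step 3. [(((4*x) - 3) + 3) - 4 = 24] -4 is outermost — add 4 both sides. So sub: ((4*x) - 3) + 3 = 28.
Step 4. [((4*x) - 3) + 3 = 28] +3 is outermost — subtract 3 both sides. So sub: (4*x) - 3 = 25.
Step 5. [(4*x) - 3 = 25] -3 is outermost — add 3 both sides, so sub: 4*x = 28.
Step 6. [4*x = 28] 4·(inner) — divide through by 4. So div: x = 7.

Answer: x ∈ {7}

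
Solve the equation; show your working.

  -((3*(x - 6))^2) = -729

Step 1. [-((3*(x - 6))^2) = -729] flip signs both sides ⇒ neg: (3*(x - 6))^2 = 729.
Step 2. [(3*(x - 6))^2 = 729] LHS squared, RHS 729 ≥ 0: apply √ (±). So sqrt: 3*(x - 6) = 27 or -27.
Step 3. [3*(x - 6) = 27 or -27] divide by the outer 3 ⇒ div: x - 6 = 9 or -9.
Step 4. [x - 6 = 9 or -9] peel the -6: add 6 from each side ⇒ sub: x = 15 or -3.

Answer: x ∈ {-3, 15}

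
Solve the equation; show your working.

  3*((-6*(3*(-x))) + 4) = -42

Step 1. [3*((-6*(3*(-x))) + 4) = -42] 3 out front; divide by 3. So div: (-6*(3*(-x))) + 4 = -14.
Step 2. [(-6*(3*(-x))) + 4 = -14] subtract 4: x sits inside (… + 4). So sub: -6*(3*(-x)) = -18.
Step 3. [-6*(3*(-x)) = -18] LHS = -6·(…); ÷-6 both sides ⇒ div: 3*(-x) = 3.
Step 4. [3*(-x) = 3] leading coefficient 3: divide by 3 ⇒ div: -x = 1.
Step 5. [-x = 1] flip signs both sides. So neg: x = -1.

Answer: x ∈ {-1}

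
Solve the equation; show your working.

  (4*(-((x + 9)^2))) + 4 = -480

Step 1. [(4*(-((x + 9)^2))) + 4 = -480] 4 divides every term; factor it out, so factor: (-((x + 9)^2)) + 1 = -120.
Step 2. [(-((x + 9)^2)) + 1 = -120] the outer +1 inverts by subtracting 1. So sub: -((x + 9)^2) = -121.
Step 3. [-((x + 9)^2) = -121] leading − — multiply by −1. So neg: (x + 9)^2 = 121.
Step 4. [(x + 9)^2 = 121] √ both sides: 121 ≥ 0 gives two branches ⇒ sqrt: x + 9 = 11 or -11.
Step 5. [x + 9 = 11 or -11] peel the +9: subtract 9 from each side. So sub: x = 2 or -20.

Answer: x ∈ {-20, 2}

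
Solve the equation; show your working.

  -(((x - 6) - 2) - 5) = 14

Step 1. [-(((x - 6) - 2) - 5) = 14] leading − — multiply by −1, so neg: ((x - 6) - 2) - 5 = -14.
Step 2. [((x - 6) - 2) - 5 = -14] 5 comes off first (add 5). So sub: (x - 6) - 2 = -9.
Step 3. [(x - 6) - 2 = -9] the outer -2 inverts by adding 2, so sub: x - 6 = -7.
Step 4. [x - 6 = -7] peel the -6: add 6 from each side. So sub: x = -1.

Answer: x ∈ {-1}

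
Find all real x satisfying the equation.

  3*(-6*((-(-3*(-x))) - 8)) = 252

Step 1. [3*(-6*((-(-3*(-x))) - 8)) = 252] 3 out front; divide by 3. So div: -6*((-(-3*(-x))) - 8) = 84.
Step 2. [-6*((-(-3*(-x))) - 8) = 84] -6·(inner) — divide through by -6. So div: (-(-3*(-x))) - 8 = -14.
Step 3. [(-(-3*(-x))) - 8 = -14] add 8: x sits inside (… - 8) ⇒ sub: -(-3*(-x)) = -6.
Step 4. [-(-3*(-x)) = -6] leading − — multiply by −1, so neg: -3*(-x) = 6.
Step 5. [-3*(-x) = 6] -3 out front; divide by -3. So div: -x = -2.
Step 6. [-x = -2] flip signs both sides. So neg: x = 2.

Answer: x ∈ {2}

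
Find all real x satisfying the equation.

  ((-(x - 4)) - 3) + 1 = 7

Step 1. [((-(x - 4)) - 3) + 1 = 7] the outer +1 inverts by subtracting 1. So sub: (-(x - 4)) - 3 = 6.
Step 2. [(-(x - 4)) - 3 = 6] peel the -3: add 3 from each side ⇒ sub: -(x - 4) = 9.
Step 3. [-(x - 4) = 9] LHS negated; negate both sides. So neg: x - 4 = -9.
Step 4. [x - 4 = -9] the outer -4 inverts by adding 4 ⇒ sub: x = -5.

Answer: x ∈ {-5}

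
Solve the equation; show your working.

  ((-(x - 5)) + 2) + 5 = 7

Step 1. [((-(x - 5)) + 2) + 5 = 7] subtract 5: x sits inside (… + 5) ⇒ sub: (-(x - 5)) + 2 = 2.
Step 2. [(-(x - 5)) + 2 = 2] +2 is outermost — subtract 2 both sides ⇒ sub: -(x - 5) = 0.
Step 3. [-(x - 5) = 0] flip signs both sides ⇒ neg: x - 5 = 0.
Step 4. [x - 5 = 0] the outer -5 inverts by adding 5. So sub: x = 5.

Answer: x ∈ {5}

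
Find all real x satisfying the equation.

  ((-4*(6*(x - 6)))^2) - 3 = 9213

Step 1. [((-4*(6*(x - 6)))^2) - 3 = 9213] the outer -3 inverts by adding 3, so sub: (-4*(6*(x - 6)))^2 = 9216.
Step 2. [(-4*(6*(x - 6)))^2 = 9216] √ both sides: 9216 ≥ 0 gives two branches. So sqrt: -4*(6*(x - 6)) = 96 or -96.
Step 3. [-4*(6*(x - 6)) = 96 or -96] LHS = -4·(…); ÷-4 both sides, so div: 6*(x - 6) = -24 or 24.
Step 4. [6*(x - 6) = -24 or 24] divide by the outer 6 ⇒ div: x - 6 = -4 or 4.
Step 5. [x - 6 = -4 or 4] -6 is outermost — add 6 both sides. So sub: x = 2 or 10.

Answer: x ∈ {2, 10}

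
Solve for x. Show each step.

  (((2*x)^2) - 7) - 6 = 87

Step 1. [(((2*x)^2) - 7) - 6 = 87] 6 comes off first (add 6) ⇒ sub: ((2*x)^2) - 7 = 93.
Step 2. [((2*x)^2) - 7 = 93] 7 comes off first (add 7) ⇒ sub: (2*x)^2 = 100.
Step 3. [(2*x)^2 = 100] 100 ≥ 0, LHS is (·)² — take ±√, so sqrt: 2*x = 10 or -10.
Step 4. [2*x = 10 or -10] LHS = 2·(…); ÷2 both sides, so div: x = 5 or -5.

Answer: x ∈ {-5, 5}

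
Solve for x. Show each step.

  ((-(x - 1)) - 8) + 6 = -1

Step 1. [((-(x - 1)) - 8) + 6 = -1] peel the +6: subtract 6 from each side, so sub: (-(x - 1)) - 8 = -7.
Step 2. [(-(x - 1)) - 8 = -7] 8 comes off first (add 8). So sub: -(x - 1) = 1.
Step 3. [-(x - 1) = 1] leading − — multiply by −1. So neg: x - 1 = -1.
Step 4. [x - 1 = -1] the outer -1 inverts by adding 1, so sub: x = 0.

Answer: x ∈ {0}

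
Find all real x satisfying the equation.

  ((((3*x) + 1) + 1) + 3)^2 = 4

Step 1. [((((3*x) + 1) + 1) + 3)^2 = 4] 4 ≥ 0, LHS is (·)² — take ±√ ⇒ sqrt: (((3*x) + 1) + 1) + 3 = 2 or -2.
Step 2. [(((3*x) + 1) + 1) + 3 = 2 or -2] peel the +3: subtract 3 from each side, so sub: ((3*x) + 1) + 1 = -1 or -5.
Step 3. [((3*x) + 1) + 1 = -1 or -5] peel the +1: subtract 1 from each side, so sub: (3*x) + 1 = -2 or -6.
Step 4. [(3*x) + 1 = -2 or -6] +1 is outermost — subtract 1 both sides, so sub: 3*x = -3 or -7.
Step 5. [3*x = -3 or -7] leading coefficient 3: divide by 3 ⇒ div: x = -1 or -7/3.

Answer: x ∈ {-7/3, -1}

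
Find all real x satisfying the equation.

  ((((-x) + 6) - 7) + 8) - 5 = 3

Step 1. [((((-x) + 6) - 7) + 8) - 5 = 3] peel the -5: add 5 from each side ⇒ sub: (((-x) + 6) - 7) + 8 = 8.
Step 2. [(((-x) + 6) - 7) + 8 = 8] subtract 8: x sits inside (… + 8). So sub: ((-x) + 6) - 7 = 0.
Step 3. [((-x) + 6) - 7 = 0] -7 is outermost — add 7 both sides ⇒ sub: (-x) + 6 = 7.
Step 4. [(-x) + 6 = 7] +6 is outermost — subtract 6 both sides ⇒ sub: -x = 1.
Step 5. [-x = 1] flip signs both sides ⇒ neg: x = -1.

Answer: x ∈ {-1}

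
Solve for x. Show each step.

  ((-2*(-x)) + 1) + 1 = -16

Step 1. [((-2*(-x)) + 1) + 1 = -16] +1 is outermost — subtract 1 both sides ⇒ sub: (-2*(-x)) + 1 = -17.
Step 2. [(-2*(-x)) + 1 = -17] +1 is outermost — subtract 1 both sides ⇒ sub: -2*(-x) = -18.
Step 3. [-2*(-x) = -18] divide by the outer -2 ⇒ div: -x = 9.
Step 4. [-x = 9] leading − — multiply by −1 ⇒ neg: x = -9.

Answer: x ∈ {-9}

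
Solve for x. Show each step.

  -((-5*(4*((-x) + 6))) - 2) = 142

Step 1. [-((-5*(4*((-x) + 6))) - 2) = 142] leading − — multiply by −1 ⇒ neg: (-5*(4*((-x) + 6))) - 2 = -142.
Step 2. [(-5*(4*((-x) + 6))) - 2 = -142] the outer -2 inverts by adding 2, so sub: -5*(4*((-x) + 6)) = -140.
Step 3. [-5*(4*((-x) + 6)) = -140] divide by the outer -5. So div: 4*((-x) + 6) = 28.
Step 4. [4*((-x) + 6) = 28] 4·(inner) — divide through by 4 ⇒ div: (-x) + 6 = 7.
Step 5. [(-x) + 6 = 7] +6 is outermost — subtract 6 both sides. So sub: -x = 1.
Step 6. [-x = 1] flip signs both sides. So neg: x = -1.

Answer: x ∈ {-1}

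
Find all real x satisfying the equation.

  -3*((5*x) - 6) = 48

Step 1. [-3*((5*x) - 6) = 48] LHS = -3·(…); ÷-3 both sides. So div: (5*x) - 6 = -16.
Step 2. [(5*x) - 6 = -16] 6 comes off first (add 6) ⇒ sub: 5*x = -10.
Step 3. [5*x = -10] 5·(inner) — divide through by 5. So div: x = -2.

Answer: x ∈ {-2}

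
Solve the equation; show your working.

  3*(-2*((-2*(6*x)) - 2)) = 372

Step 1. [3*(-2*((-2*(6*x)) - 2)) = 372] leading coefficient 3: divide by 3 ⇒ div: -2*((-2*(6*x)) - 2) = 124.
Step 2. [-2*((-2*(6*x)) - 2) = 124] LHS = -2·(…); ÷-2 both sides ⇒ div: (-2*(6*x)) - 2 = -62.
Step 3. [(-2*(6*x)) - 2 = -62] -2 divides every term; factor it out ⇒ factor: (6*x) + 1 = 31.
Step 4. [(6*x) + 1 = 31] +1 is outermost — subtract 1 both sides ⇒ sub: 6*x = 30.
Step 5. [6*x = 30] 6·(inner) — divide through by 6 ⇒ div: x = 5.

Answer: x ∈ {5}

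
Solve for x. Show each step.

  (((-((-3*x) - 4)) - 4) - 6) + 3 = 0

Step 1. [(((-((-3*x) - 4)) - 4) - 6) + 3 = 0] the outer +3 inverts by subtracting 3 ⇒ sub: ((-((-3*x) - 4)) - 4) - 6 = -3.
Step 2. [((-((-3*x) - 4)) - 4) - 6 = -3] peel the -6: add 6 from each side ⇒ sub: (-((-3*x) - 4)) - 4 = 3.
Step 3. [(-((-3*x) - 4)) - 4 = 3] -4 is outermost — add 4 both sides ⇒ sub: -((-3*x) - 4) = 7.
Step 4. [-((-3*x) - 4) = 7] flip signs both sides. So neg: (-3*x) - 4 = -7.
Step 5. [(-3*x) - 4 = -7] add 4: x sits inside (… - 4). So sub: -3*x = -3.
Step 6. [-3*x = -3] LHS = -3·(…); ÷-3 both sides, so div: x = 1.

Answer: x ∈ {1}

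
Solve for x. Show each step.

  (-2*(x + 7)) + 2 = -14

Step 1. [(-2*(x + 7)) + 2 = -14] subtract 2: x sits inside (… + 2), so sub: -2*(x + 7) = -16.
Step 2. [-2*(x + 7) = -16] LHS = -2·(…); ÷-2 both sides ⇒ div: x + 7 = 8.
Step 3. [x + 7 = 8] +7 is outermost — subtract 7 both sides. So sub: x = 1.

Answer: x ∈ {1}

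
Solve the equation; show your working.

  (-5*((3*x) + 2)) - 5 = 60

Step 1. [(-5*((3*x) + 2)) - 5 = 60] -5 divides every term; factor it out. So factor: ((3*x) + 2) + 1 = -12.
Step 2. [((3*x) + 2) + 1 = -12] +1 is outermost — subtract 1 both sides ⇒ sub: (3*x) + 2 = -13.
Step 3. [(3*x) + 2 = -13] +2 is outermost — subtract 2 both sides. So sub: 3*x = -15.
Step 4. [3*x = -15] divide by the outer 3, so div: x = -5.

Answer: x ∈ {-5}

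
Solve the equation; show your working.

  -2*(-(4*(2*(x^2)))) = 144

Step 1. [-2*(-(4*(2*(x^2)))) = 144] -2 out front; divide by -2, so div: -(4*(2*(x^2))) = -72.
Step 2. [-(4*(2*(x^2))) = -72] leading − — multiply by −1 ⇒ neg: 4*(2*(x^2)) = 72.
Step 3. [4*(2*(x^2)) = 72] LHS = 4·(…); ÷4 both sides ⇒ div: 2*(x^2) = 18.
Step 4. [2*(x^2) = 18] 2 out front; divide by 2. So div: x^2 = 9.
Step 5. [x^2 = 9] LHS squared, RHS 9 ≥ 0: apply √ (±), so sqrt: x = 3 or -3.

Answer: x ∈ {-3, 3}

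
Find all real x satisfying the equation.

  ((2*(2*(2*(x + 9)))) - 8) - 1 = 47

Step 1. [((2*(2*(2*(x + 9)))) - 8) - 1 = 47] -1 is outermost — add 1 both sides ⇒ sub: (2*(2*(2*(x + 9)))) - 8 = 48.
Step 2. [(2*(2*(2*(x + 9)))) - 8 = 48] add 8: x sits inside (… - 8). So sub: 2*(2*(2*(x + 9))) = 56.
Step 3. [2*(2*(2*(x + 9))) = 56] 2·(inner) — divide through by 2. So div: 2*(2*(x + 9)) = 28.
Step 4. [2*(2*(x + 9)) = 28] divide by the outer 2 ⇒ div: 2*(x + 9) = 14.
Step 5. [2*(x + 9) = 14] 2 out front; divide by 2. So div: x + 9 = 7.
Step 6. [x + 9 = 7] +9 is outermost — subtract 9 both sides. So sub: x = -2.

Answer: x ∈ {-2}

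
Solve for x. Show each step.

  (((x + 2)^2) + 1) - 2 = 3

Step 1. [(((x + 2)^2) + 1) - 2 = 3] the outer -2 inverts by adding 2, so sub: ((x + 2)^2) + 1 = 5.
Step 2. [((x + 2)^2) + 1 = 5] peel the +1: subtract 1 from each side, so sub: (x + 2)^2 = 4.
Step 3. [(x + 2)^2 = 4] √ both sides: 4 ≥ 0 gives two branches ⇒ sqrt: x + 2 = 2 or -2.
Step 4. [x + 2 = 2 or -2] 2 comes off first (subtract 2), so sub: x = 0 or -4.

Answer: x ∈ {-4, 0}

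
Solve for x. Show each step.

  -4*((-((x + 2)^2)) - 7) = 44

Step 1. [-4*((-((x + 2)^2)) - 7) = 44] -4 out front; divide by -4 ⇒ div: (-((x + 2)^2)) - 7 = -11.
Step 2. [(-((x + 2)^2)) - 7 = -11] add 7: x sits inside (… - 7). So sub: -((x + 2)^2) = -4.
Step 3. [-((x + 2)^2) = -4] flip signs both sides ⇒ neg: (x + 2)^2 = 4.
Step 4. [(x + 2)^2 = 4] √ both sides: 4 ≥ 0 gives two branches ⇒ sqrt: x + 2 = 2 or -2.
Step 5. [x + 2 = 2 or -2] 2 comes off first (subtract 2), so sub: x = 0 or -4.

Answer: x ∈ {-4, 0}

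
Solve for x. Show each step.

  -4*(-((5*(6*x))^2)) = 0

Step 1. [-4*(-((5*(6*x))^2)) = 0] -4·(inner) — divide through by -4, so div: -((5*(6*x))^2) = 0.
Step 2. [-((5*(6*x))^2) = 0] leading − — multiply by −1 ⇒ neg: (5*(6*x))^2 = 0.
Step 3. [(5*(6*x))^2 = 0] LHS squared, RHS 0 ≥ 0: apply √ (±) ⇒ sqrt: 5*(6*x) = 0.
Step 4. [5*(6*x) = 0] divide by the outer 5 ⇒ div: 6*x = 0.
Step 5. [6*x = 0] divide by the outer 6. So div: x = 0.

Answer: x ∈ {0}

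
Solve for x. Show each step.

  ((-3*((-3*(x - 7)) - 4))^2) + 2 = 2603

Step 1. [((-3*((-3*(x - 7)) - 4))^2) + 2 = 2603] the outer +2 inverts by subtracting 2, so sub: (-3*((-3*(x - 7)) - 4))^2 = 2601.
Step 2. [(-3*((-3*(x - 7)) - 4))^2 = 2601] LHS squared, RHS 2601 ≥ 0: apply √ (±) ⇒ sqrt: -3*((-3*(x - 7)) - 4) = 51 or -51.
Step 3. [-3*((-3*(x - 7)) - 4) = 51 or -51] -3 out front; divide by -3. So div: (-3*(x - 7)) - 4 = -17 or 17.
Step 4. [(-3*(x - 7)) - 4 = -17 or 17] 4 comes off first (add 4), so sub: -3*(x - 7) = -13 or 21.
Step 5. [-3*(x - 7) = -13 or 21] LHS = -3·(…); ÷-3 both sides ⇒ div: x - 7 = 13/3 or -7.
Step 6. [x - 7 = 13/3 or -7] 7 comes off first (add 7) ⇒ sub: x = 34/3 or 0.

Answer: x ∈ {0, 34/3}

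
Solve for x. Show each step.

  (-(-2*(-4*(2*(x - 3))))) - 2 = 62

Step 1. [(-(-2*(-4*(2*(x - 3))))) - 2 = 62] peel the -2: add 2 from each side, so sub: -(-2*(-4*(2*(x - 3)))) = 64.
Step 2. [-(-2*(-4*(2*(x - 3)))) = 64] LHS negated; negate both sides ⇒ neg: -2*(-4*(2*(x - 3))) = -64.
Step 3. [-2*(-4*(2*(x - 3))) = -64] -2·(inner) — divide through by -2. So div: -4*(2*(x - 3)) = 32.
Step 4. [-4*(2*(x - 3)) = 32] divide by the outer -4, so div: 2*(x - 3) = -8.
Step 5. [2*(x - 3) = -8] leading coefficient 2: divide by 2, so div: x - 3 = -4.
Step 6. [x - 3 = -4] peel the -3: add 3 from each side. So sub: x = -1.

Answer: x ∈ {-1}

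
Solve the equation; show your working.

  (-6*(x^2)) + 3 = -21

Step 1. [(-6*(x^2)) + 3 = -21] 3 comes off first (subtract 3). So sub: -6*(x^2) = -24.
Step 2. [-6*(x^2) = -24] LHS = -6·(…); ÷-6 both sides ⇒ div: x^2 = 4.
Step 3. [x^2 = 4] √ both sides: 4 ≥ 0 gives two branches ⇒ sqrt: x = 2 or -2.

Answer: x ∈ {-2, 2}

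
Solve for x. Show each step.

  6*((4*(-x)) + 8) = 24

Step 1. [6*((4*(-x)) + 8) = 24] 6 out front; divide by 6 ⇒ div: (4*(-x)) + 8 = 4.
Step 2. [(4*(-x)) + 8 = 4] 4 divides every term; factor it out. So factor: (-x) + 2 = 1.
Step 3. [(-x) + 2 = 1] the outer +2 inverts by subtracting 2, so sub: -x = -1.
Step 4. [-x = -1] flip signs both sides, so neg: x = 1.

Answer: x ∈ {1}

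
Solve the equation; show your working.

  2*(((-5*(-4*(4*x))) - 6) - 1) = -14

Step 1. [2*(((-5*(-4*(4*x))) - 6) - 1) = -14] LHS = 2·(…); ÷2 both sides ⇒ div: ((-5*(-4*(4*x))) - 6) - 1 = -7.
Step 2. [((-5*(-4*(4*x))) - 6) - 1 = -7] 1 comes off first (add 1). So sub: (-5*(-4*(4*x))) - 6 = -6.
Step 3. [(-5*(-4*(4*x))) - 6 = -6] peel the -6: add 6 from each side. So sub: -5*(-4*(4*x)) = 0.
Step 4. [-5*(-4*(4*x)) = 0] LHS = -5·(…); ÷-5 both sides ⇒ div: -4*(4*x) = 0.
Step 5. [-4*(4*x) = 0] LHS = -4·(…); ÷-4 both sides ⇒ div: 4*x = 0.
Step 6. [4*x = 0] 4 out front; divide by 4. So div: x = 0.

Answer: x ∈ {0}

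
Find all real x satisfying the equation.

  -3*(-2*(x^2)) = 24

Step 1. [-3*(-2*(x^2)) = 24] LHS = -3·(…); ÷-3 both sides, so div: -2*(x^2) = -8.
Step 2. [-2*(x^2) = -8] -2·(inner) — divide through by -2, so div: x^2 = 4.
Step 3. [x^2 = 4] √ both sides: 4 ≥ 0 gives two branches. So sqrt: x = 2 or -2.

Answer: x ∈ {-2, 2}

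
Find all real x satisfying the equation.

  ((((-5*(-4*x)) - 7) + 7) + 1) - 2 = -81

Step 1. [((((-5*(-4*x)) - 7) + 7) + 1) - 2 = -81] peel the -2: add 2 from each side, so sub: (((-5*(-4*x)) - 7) + 7) + 1 = -79.
Step 2. [(((-5*(-4*x)) - 7) + 7) + 1 = -79] peel the +1: subtract 1 from each side ⇒ sub: ((-5*(-4*x)) - 7) + 7 = -80.
Step 3. [((-5*(-4*x)) - 7) + 7 = -80] peel the +7: subtract 7 from each side ⇒ sub: (-5*(-4*x)) - 7 = -87.
Step 4. [(-5*(-4*x)) - 7 = -87] peel the -7: add 7 from each side. So sub: -5*(-4*x) = -80.
Step 5. [-5*(-4*x) = -80] divide by the outer -5. So div: -4*x = 16.
Step 6. [-4*x = 16] leading coefficient -4: divide by -4 ⇒ div: x = -4.

Answer: x ∈ {-4}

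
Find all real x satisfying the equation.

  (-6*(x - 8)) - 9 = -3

Step 1. [(-6*(x - 8)) - 9 = -3] add 9: x sits inside (… - 9) ⇒ sub: -6*(x - 8) = 6.
Step 2. [-6*(x - 8) = 6] -6 out front; divide by -6. So div: x - 8 = -1.
Step 3. [x - 8 = -1] peel the -8: add 8 from each side, so sub: x = 7.

Answer: x ∈ {7}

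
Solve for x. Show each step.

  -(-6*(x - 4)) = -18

Step 1. [-(-6*(x - 4)) = -18] LHS negated; negate both sides ⇒ neg: -6*(x - 4) = 18.
Step 2. [-6*(x - 4) = 18] divide by the outer -6. So div: x - 4 = -3.
Step 3. [x - 4 = -3] add 4: x sits inside (… - 4). So sub: x = 1.

Answer: x ∈ {1}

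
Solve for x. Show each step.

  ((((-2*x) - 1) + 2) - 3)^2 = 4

Step 1. [((((-2*x) - 1) + 2) - 3)^2 = 4] LHS squared, RHS 4 ≥ 0: apply √ (±). So sqrt: (((-2*x) - 1) + 2) - 3 = 2 or -2.
Step 2. [(((-2*x) - 1) + 2) - 3 = 2 or -2] 3 comes off first (add 3) ⇒ sub: ((-2*x) - 1) + 2 = 5 or 1.
Step 3. [((-2*x) - 1) + 2 = 5 or 1] 2 comes off first (subtract 2). So sub: (-2*x) - 1 = 3 or -1.
Step 4. [(-2*x) - 1 = 3 or -1] add 1: x sits inside (… - 1), so sub: -2*x = 4 or 0.
Step 5. [-2*x = 4 or 0] leading coefficient -2: divide by -2, so div: x = -2 or 0.

Answer: x ∈ {-2, 0}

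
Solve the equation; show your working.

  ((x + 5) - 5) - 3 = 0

Step 1. [((x + 5) - 5) - 3 = 0] -3 is outermost — add 3 both sides, so sub: (x + 5) - 5 = 3.
Step 2. [(x + 5) - 5 = 3] 5 comes off first (add 5). So sub: x + 5 = 8.
Step 3. [x + 5 = 8] 5 comes off first (subtract 5). So sub: x = 3.

Answer: x ∈ {3}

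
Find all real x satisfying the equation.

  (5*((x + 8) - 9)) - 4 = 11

Step 1. [(5*((x + 8) - 9)) - 4 = 11] add 4: x sits inside (… - 4), so sub: 5*((x + 8) - 9) = 15.
Step 2. [5*((x + 8) - 9) = 15] 5·(inner) — divide through by 5. So div: (x + 8) - 9 = 3.
Step 3. [(x + 8) - 9 = 3] add 9: x sits inside (… - 9), so sub: x + 8 = 12.
Step 4. [x + 8 = 12] 8 comes off first (subtract 8) ⇒ sub: x = 4.

Answer: x ∈ {4}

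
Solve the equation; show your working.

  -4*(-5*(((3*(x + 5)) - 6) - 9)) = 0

Step 1. [-4*(-5*(((3*(x + 5)) - 6) - 9)) = 0] LHS = -4·(…); ÷-4 both sides. So div: -5*(((3*(x + 5)) - 6) - 9) = 0.
Step 2. [-5*(((3*(x + 5)) - 6) - 9) = 0] LHS = -5·(…); ÷-5 both sides, so div: ((3*(x + 5)) - 6) - 9 = 0.
Step 3. [((3*(x + 5)) - 6) - 9 = 0] -9 is outermost — add 9 both sides. So sub: (3*(x + 5)) - 6 = 9.
Step 4. [(3*(x + 5)) - 6 = 9] the outer -6 inverts by adding 6, so sub: 3*(x + 5) = 15.
Step 5. [3*(x + 5) = 15] leading coefficient 3: divide by 3 ⇒ div: x + 5 = 5.
Step 6. [x + 5 = 5] 5 comes off first (subtract 5), so sub: x = 0.

Answer: x ∈ {0}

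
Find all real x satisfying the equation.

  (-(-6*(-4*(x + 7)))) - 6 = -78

Step 1. [(-(-6*(-4*(x + 7)))) - 6 = -78] peel the -6: add 6 from each side ⇒ sub: -(-6*(-4*(x + 7))) = -72.
Step 2. [-(-6*(-4*(x + 7))) = -72] leading − — multiply by −1 ⇒ neg: -6*(-4*(x + 7)) = 72.
Step 3. [-6*(-4*(x + 7)) = 72] -6 out front; divide by -6, so div: -4*(x + 7) = -12.
Step 4. [-4*(x + 7) = -12] divide by the outer -4 ⇒ div: x + 7 = 3.
Step 5. [x + 7 = 3] +7 is outermost — subtract 7 both sides, so sub: x = -4.

Answer: x ∈ {-4}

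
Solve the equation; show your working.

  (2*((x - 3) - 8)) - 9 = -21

Step 1. [(2*((x - 3) - 8)) - 9 = -21] add 9: x sits inside (… - 9) ⇒ sub: 2*((x - 3) - 8) = -12.
Step 2. [2*((x - 3) - 8) = -12] divide by the outer 2, so div: (x - 3) - 8 = -6.
Step 3. [(x - 3) - 8 = -6] peel the -8: add 8 from each side. So sub: x - 3 = 2.
Step 4. [x - 3 = 2] add 3: x sits inside (… - 3). So sub: x = 5.

Answer: x ∈ {5}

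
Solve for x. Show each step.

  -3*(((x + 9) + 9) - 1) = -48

Step 1. [-3*(((x + 9) + 9) - 1) = -48] LHS = -3·(…); ÷-3 both sides, so div: ((x + 9) + 9) - 1 = 16.
Step 2. [((x + 9) + 9) - 1 = 16] -1 is outermost — add 1 both sides ⇒ sub: (x + 9) + 9 = 17.
Step 3. [(x + 9) + 9 = 17] +9 is outermost — subtract 9 both sides. So sub: x + 9 = 8.
Step 4. [x + 9 = 8] the outer +9 inverts by subtracting 9. So sub: x = -1.

Answer: x ∈ {-1}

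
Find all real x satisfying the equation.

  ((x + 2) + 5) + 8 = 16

Step 1. [((x + 2) + 5) + 8 = 16] the outer +8 inverts by subtracting 8 ⇒ sub: (x + 2) + 5 = 8.
Step 2. [(x + 2) + 5 = 8] subtract 5: x sits inside (… + 5). So sub: x + 2 = 3.
Step 3. [x + 2 = 3] the outer +2 inverts by subtracting 2. So sub: x = 1.

Answer: x ∈ {1}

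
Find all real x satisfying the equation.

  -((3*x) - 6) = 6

Step 1. [-((3*x) - 6) = 6] LHS negated; negate both sides. So neg: (3*x) - 6 = -6.
Step 2. [(3*x) - 6 = -6] 3 | LHS and 3 | -6: pull 3 out. So factor: x - 2 = -2.
Step 3. [x - 2 = -2] peel the -2: add 2 from each side. So sub: x = 0.

Answer: x ∈ {0}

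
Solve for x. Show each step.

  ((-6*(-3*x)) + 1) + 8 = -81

Step 1. [((-6*(-3*x)) + 1) + 8 = -81] +8 is outermost — subtract 8 both sides, so sub: (-6*(-3*x)) + 1 = -89.
Step 2. [(-6*(-3*x)) + 1 = -89] peel the +1: subtract 1 from each side, so sub: -6*(-3*x) = -90.
Step 3. [-6*(-3*x) = -90] -6·(inner) — divide through by -6, so div: -3*x = 15.
Step 4. [-3*x = 15] divide by the outer -3. So div: x = -5.

Answer: x ∈ {-5}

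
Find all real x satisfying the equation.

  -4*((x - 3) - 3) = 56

Step 1. [-4*((x - 3) - 3) = 56] leading coefficient -4: divide by -4, so div: (x - 3) - 3 = -14.
Step 2. [(x - 3) - 3 = -14] the outer -3 inverts by adding 3, so sub: x - 3 = -11.
Step 3. [x - 3 = -11] the outer -3 inverts by adding 3 ⇒ sub: x = -8.

Answer: x ∈ {-8}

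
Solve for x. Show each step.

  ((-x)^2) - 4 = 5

Step 1. [((-x)^2) - 4 = 5] peel the -4: add 4 from each side, so sub: (-x)^2 = 9.
Step 2. [(-x)^2 = 9] LHS squared, RHS 9 ≥ 0: apply √ (±) ⇒ sqrt: -x = 3 or -3.
Step 3. [-x = 3 or -3] flip signs both sides. So neg: x = -3 or 3.

Answer: x ∈ {-3, 3}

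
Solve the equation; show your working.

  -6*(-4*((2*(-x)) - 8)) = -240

Step 1. [-6*(-4*((2*(-x)) - 8)) = -240] -6 out front; divide by -6. So div: -4*((2*(-x)) - 8) = 40.
Step 2. [-4*((2*(-x)) - 8) = 40] leading coefficient -4: divide by -4 ⇒ div: (2*(-x)) - 8 = -10.
Step 3. [(2*(-x)) - 8 = -10] add 8: x sits inside (… - 8). So sub: 2*(-x) = -2.
Step 4. [2*(-x) = -2] LHS = 2·(…); ÷2 both sides, so div: -x = -1.
Step 5. [-x = -1] flip signs both sides ⇒ neg: x = 1.

Answer: x ∈ {1}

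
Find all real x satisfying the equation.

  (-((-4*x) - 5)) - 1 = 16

Step 1. [(-((-4*x) - 5)) - 1 = 16] -1 is outermost — add 1 both sides, so sub: -((-4*x) - 5) = 17.
Step 2. [-((-4*x) - 5) = 17] leading − — multiply by −1, so neg: (-4*x) - 5 = -17.
Step 3. [(-4*x) - 5 = -17] add 5: x sits inside (… - 5) ⇒ sub: -4*x = -12.
Step 4. [-4*x = -12] leading coefficient -4: divide by -4. So div: x = 3.

Answer: x ∈ {3}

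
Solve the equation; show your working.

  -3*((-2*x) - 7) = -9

Step 1. [-3*((-2*x) - 7) = -9] divide by the outer -3 ⇒ div: (-2*x) - 7 = 3.
Step 2. [(-2*x) - 7 = 3] -7 is outermost — add 7 both sides, so sub: -2*x = 10.
Step 3. [-2*x = 10] LHS = -2·(…); ÷-2 both sides. So div: x = -5.

Answer: x ∈ {-5}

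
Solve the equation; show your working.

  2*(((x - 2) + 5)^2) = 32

Step 1. [2*(((x - 2) + 5)^2) = 32] leading coefficient 2: divide by 2 ⇒ div: ((x - 2) + 5)^2 = 16.
Step 2. [((x - 2) + 5)^2 = 16] LHS squared, RHS 16 ≥ 0: apply √ (±) ⇒ sqrt: (x - 2) + 5 = 4 or -4.
Step 3. [(x - 2) + 5 = 4 or -4] 5 comes off first (subtract 5) ⇒ sub: x - 2 = -1 or -9.
Step 4. [x - 2 = -1 or -9] peel the -2: add 2 from each side ⇒ sub: x = 1 or -7.

Answer: x ∈ {-7, 1}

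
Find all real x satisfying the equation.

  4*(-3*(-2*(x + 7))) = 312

Step 1. [4*(-3*(-2*(x + 7))) = 312] divide by the outer 4 ⇒ div: -3*(-2*(x + 7)) = 78.
Step 2. [-3*(-2*(x + 7)) = 78] LHS = -3·(…); ÷-3 both sides ⇒ div: -2*(x + 7) = -26.
Step 3. [-2*(x + 7) = -26] LHS = -2·(…); ÷-2 both sides ⇒ div: x + 7 = 13.
Step 4. [x + 7 = 13] 7 comes off first (subtract 7), so sub: x = 6.

Answer: x ∈ {6}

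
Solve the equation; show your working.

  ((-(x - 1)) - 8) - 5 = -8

Step 1. [((-(x - 1)) - 8) - 5 = -8] the outer -5 inverts by adding 5, so sub: (-(x - 1)) - 8 = -3.
Step 2. [(-(x - 1)) - 8 = -3] add 8: x sits inside (… - 8) ⇒ sub: -(x - 1) = 5.
Step 3. [-(x - 1) = 5] LHS negated; negate both sides ⇒ neg: x - 1 = -5.
Step 4. [x - 1 = -5] 1 comes off first (add 1), so sub: x = -4.

Answer: x ∈ {-4}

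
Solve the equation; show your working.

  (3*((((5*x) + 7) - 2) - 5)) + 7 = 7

Step 1. [(3*((((5*x) + 7) - 2) - 5)) + 7 = 7] +7 is outermost — subtract 7 both sides, so sub: 3*((((5*x) + 7) - 2) - 5) = 0.
Step 2. [3*((((5*x) + 7) - 2) - 5) = 0] 3·(inner) — divide through by 3. So div: (((5*x) + 7) - 2) - 5 = 0.
Step 3. [(((5*x) + 7) - 2) - 5 = 0] -5 is outermost — add 5 both sides. So sub: ((5*x) + 7) - 2 = 5.
Step 4. [((5*x) + 7) - 2 = 5] add 2: x sits inside (… - 2), so sub: (5*x) + 7 = 7.
Step 5. [(5*x) + 7 = 7] 7 comes off first (subtract 7), so sub: 5*x = 0.
Step 6. [5*x = 0] 5·(inner) — divide through by 5 ⇒ div: x = 0.

Answer: x ∈ {0}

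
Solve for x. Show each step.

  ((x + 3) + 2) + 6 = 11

Step 1. [((x + 3) + 2) + 6 = 11] the outer +6 inverts by subtracting 6. So sub: (x + 3) + 2 = 5.
Step 2. [(x + 3) + 2 = 5] 2 comes off first (subtract 2). So sub: x + 3 = 3.
Step 3. [x + 3 = 3] subtract 3: x sits inside (… + 3), so sub: x = 0.

Answer: x ∈ {0}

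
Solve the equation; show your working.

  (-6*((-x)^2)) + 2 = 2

Step 1. [(-6*((-x)^2)) + 2 = 2] peel the +2: subtract 2 from each side ⇒ sub: -6*((-x)^2) = 0.
Step 2. [-6*((-x)^2) = 0] LHS = -6·(…); ÷-6 both sides, so div: (-x)^2 = 0.
Step 3. [(-x)^2 = 0] LHS squared, RHS 0 ≥ 0: apply √ (±). So sqrt: -x = 0.
Step 4. [-x = 0] leading − — multiply by −1. So neg: x = 0.

Answer: x ∈ {0}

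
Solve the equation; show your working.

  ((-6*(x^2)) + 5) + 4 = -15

Step 1. [((-6*(x^2)) + 5) + 4 = -15] the outer +4 inverts by subtracting 4 ⇒ sub: (-6*(x^2)) + 5 = -19.
Step 2. [(-6*(x^2)) + 5 = -19] subtract 5: x sits inside (… + 5), so sub: -6*(x^2) = -24.
Step 3. [-6*(x^2) = -24] LHS = -6·(…); ÷-6 both sides. So div: x^2 = 4.
Step 4. [x^2 = 4] √ both sides: 4 ≥ 0 gives two branches. So sqrt: x = 2 or -2.

Answer: x ∈ {-2, 2}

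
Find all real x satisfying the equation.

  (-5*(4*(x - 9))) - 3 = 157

Step 1. [(-5*(4*(x - 9))) - 3 = 157] peel the -3: add 3 from each side ⇒ sub: -5*(4*(x - 9)) = 160.
Step 2. [-5*(4*(x - 9)) = 160] -5·(inner) — divide through by -5. So div: 4*(x - 9) = -32.
Step 3. [4*(x - 9) = -32] 4 out front; divide by 4 ⇒ div: x - 9 = -8.
Step 4. [x - 9 = -8] the outer -9 inverts by adding 9, so sub: x = 1.

Answer: x ∈ {1}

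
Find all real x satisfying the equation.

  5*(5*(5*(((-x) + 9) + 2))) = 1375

Step 1. [5*(5*(5*(((-x) + 9) + 2))) = 1375] 5·(inner) — divide through by 5, so div: 5*(5*(((-x) + 9) + 2)) = 275.
Step 2. [5*(5*(((-x) + 9) + 2)) = 275] 5 out front; divide by 5. So div: 5*(((-x) + 9) + 2) = 55.
Step 3. [5*(((-x) + 9) + 2) = 55] leading coefficient 5: divide by 5, so div: ((-x) + 9) + 2 = 11.
Step 4. [((-x) + 9) + 2 = 11] +2 is outermost — subtract 2 both sides. So sub: (-x) + 9 = 9.
Step 5. [(-x) + 9 = 9] the outer +9 inverts by subtracting 9 ⇒ sub: -x = 0.
Step 6. [-x = 0] leading − — multiply by −1, so neg: x = 0.

Answer: x ∈ {0}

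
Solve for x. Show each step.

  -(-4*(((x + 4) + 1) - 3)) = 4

Step 1. [-(-4*(((x + 4) + 1) - 3)) = 4] leading − — multiply by −1 ⇒ neg: -4*(((x + 4) + 1) - 3) = -4.
Step 2. [-4*(((x + 4) + 1) - 3) = -4] divide by the outer -4, so div: ((x + 4) + 1) - 3 = 1.
Step 3. [((x + 4) + 1) - 3 = 1] peel the -3: add 3 from each side. So sub: (x + 4) + 1 = 4.
Step 4. [(x + 4) + 1 = 4] peel the +1: subtract 1 from each side, so sub: x + 4 = 3.
Step 5. [x + 4 = 3] 4 comes off first (subtract 4) ⇒ sub: x = -1.

Answer: x ∈ {-1}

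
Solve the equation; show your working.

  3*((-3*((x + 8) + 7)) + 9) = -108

Step 1. [3*((-3*((x + 8) + 7)) + 9) = -108] 3·(inner) — divide through by 3. So div: (-3*((x + 8) + 7)) + 9 = -36.
Step 2. [(-3*((x + 8) + 7)) + 9 = -36] -3 | LHS and -3 | -36: pull -3 out ⇒ factor: ((x + 8) + 7) - 3 = 12.
Step 3. [((x + 8) + 7) - 3 = 12] peel the -3: add 3 from each side. So sub: (x + 8) + 7 = 15.
Step 4. [(x + 8) + 7 = 15] 7 comes off first (subtract 7). So sub: x + 8 = 8.
Step 5. [x + 8 = 8] the outer +8 inverts by subtracting 8 ⇒ sub: x = 0.

Answer: x ∈ {0}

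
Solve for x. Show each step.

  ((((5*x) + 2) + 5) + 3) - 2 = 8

Step 1. [((((5*x) + 2) + 5) + 3) - 2 = 8] -2 is outermost — add 2 both sides. So sub: (((5*x) + 2) + 5) + 3 = 10.
Step 2. [(((5*x) + 2) + 5) + 3 = 10] +3 is outermost — subtract 3 both sides, so sub: ((5*x) + 2) + 5 = 7.
Step 3. [((5*x) + 2) + 5 = 7] the outer +5 inverts by subtracting 5 ⇒ sub: (5*x) + 2 = 2.
Step 4. [(5*x) + 2 = 2] peel the +2: subtract 2 from each side ⇒ sub: 5*x = 0.
Step 5. [5*x = 0] 5·(inner) — divide through by 5, so div: x = 0.

Answer: x ∈ {0}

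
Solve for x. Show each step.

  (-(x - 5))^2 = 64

Step 1. [(-(x - 5))^2 = 64] 64 ≥ 0, LHS is (·)² — take ±√. So sqrt: -(x - 5) = 8 or -8.
Step 2. [-(x - 5) = 8 or -8] flip signs both sides. So neg: x - 5 = -8 or 8.
Step 3. [x - 5 = -8 or 8] -5 is outermost — add 5 both sides ⇒ sub: x = -3 or 13.

Answer: x ∈ {-3, 13}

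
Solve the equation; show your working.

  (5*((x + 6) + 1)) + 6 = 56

Step 1. [(5*((x + 6) + 1)) + 6 = 56] subtract 6: x sits inside (… + 6) ⇒ sub: 5*((x + 6) + 1) = 50.
Step 2. [5*((x + 6) + 1) = 50] LHS = 5·(…); ÷5 both sides ⇒ div: (x + 6) + 1 = 10.
Step 3. [(x + 6) + 1 = 10] 1 comes off first (subtract 1). So sub: x + 6 = 9.
Step 4. [x + 6 = 9] the outer +6 inverts by subtracting 6. So sub: x = 3.

Answer: x ∈ {3}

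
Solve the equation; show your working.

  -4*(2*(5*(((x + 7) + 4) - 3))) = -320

Step 1. [-4*(2*(5*(((x + 7) + 4) - 3))) = -320] -4·(inner) — divide through by -4. So div: 2*(5*(((x + 7) + 4) - 3)) = 80.
Step 2. [2*(5*(((x + 7) + 4) - 3)) = 80] 2·(inner) — divide through by 2. So div: 5*(((x + 7) + 4) - 3) = 40.
Step 3. [5*(((x + 7) + 4) - 3) = 40] 5·(inner) — divide through by 5. So div: ((x + 7) + 4) - 3 = 8.
Step 4. [((x + 7) + 4) - 3 = 8] -3 is outermost — add 3 both sides ⇒ sub: (x + 7) + 4 = 11.
Step 5. [(x + 7) + 4 = 11] 4 comes off first (subtract 4). So sub: x + 7 = 7.
Step 6. [x + 7 = 7] the outer +7 inverts by subtracting 7, so sub: x = 0.

Answer: x ∈ {0}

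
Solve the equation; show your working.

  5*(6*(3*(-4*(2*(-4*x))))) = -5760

Step 1. [5*(6*(3*(-4*(2*(-4*x))))) = -5760] LHS = 5·(…); ÷5 both sides, so div: 6*(3*(-4*(2*(-4*x)))) = -1152.
Step 2. [6*(3*(-4*(2*(-4*x)))) = -1152] 6 out front; divide by 6. So div: 3*(-4*(2*(-4*x))) = -192.
Step 3. [3*(-4*(2*(-4*x))) = -192] divide by the outer 3, so div: -4*(2*(-4*x)) = -64.
Step 4. [-4*(2*(-4*x)) = -64] -4·(inner) — divide through by -4. So div: 2*(-4*x) = 16.
Step 5. [2*(-4*x) = 16] 2 out front; divide by 2. So div: -4*x = 8.
Step 6. [-4*x = 8] -4 out front; divide by -4. So div: x = -2.

Answer: x ∈ {-2}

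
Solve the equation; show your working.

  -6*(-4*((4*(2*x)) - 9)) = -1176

Step 1. [-6*(-4*((4*(2*x)) - 9)) = -1176] LHS = -6·(…); ÷-6 both sides ⇒ div: -4*((4*(2*x)) - 9) = 196.
Step 2. [-4*((4*(2*x)) - 9) = 196] -4 out front; divide by -4, so div: (4*(2*x)) - 9 = -49.
Step 3. [(4*(2*x)) - 9 = -49] -9 is outermost — add 9 both sides, so sub: 4*(2*x) = -40.
Step 4. [4*(2*x) = -40] 4·(inner) — divide through by 4, so div: 2*x = -10.
Step 5. [2*x = -10] 2·(inner) — divide through by 2 ⇒ div: x = -5.

Answer: x ∈ {-5}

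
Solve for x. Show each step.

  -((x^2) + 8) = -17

Step 1. [-((x^2) + 8) = -17] flip signs both sides, so neg: (x^2) + 8 = 17.
Step 2. [(x^2) + 8 = 17] 8 comes off first (subtract 8) ⇒ sub: x^2 = 9.
Step 3. [x^2 = 9] LHS squared, RHS 9 ≥ 0: apply √ (±). So sqrt: x = 3 or -3.

Answer: x ∈ {-3, 3}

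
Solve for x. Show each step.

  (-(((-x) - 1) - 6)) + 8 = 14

Step 1. [(-(((-x) - 1) - 6)) + 8 = 14] 8 comes off first (subtract 8) ⇒ sub: -(((-x) - 1) - 6) = 6.
Step 2. [-(((-x) - 1) - 6) = 6] flip signs both sides, so neg: ((-x) - 1) - 6 = -6.
Step 3. [((-x) - 1) - 6 = -6] peel the -6: add 6 from each side, so sub: (-x) - 1 = 0.
Step 4. [(-x) - 1 = 0] 1 comes off first (add 1) ⇒ sub: -x = 1.
Step 5. [-x = 1] flip signs both sides ⇒ neg: x = -1.

Answer: x ∈ {-1}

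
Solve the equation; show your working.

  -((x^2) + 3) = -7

Step 1. [-((x^2) + 3) = -7] LHS negated; negate both sides, so neg: (x^2) + 3 = 7.
Step 2. [(x^2) + 3 = 7] +3 is outermost — subtract 3 both sides, so sub: x^2 = 4.
Step 3. [x^2 = 4] √ both sides: 4 ≥ 0 gives two branches. So sqrt: x = 2 or -2.

Answer: x ∈ {-2, 2}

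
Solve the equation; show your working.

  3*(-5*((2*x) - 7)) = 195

Step 1. [3*(-5*((2*x) - 7)) = 195] leading coefficient 3: divide by 3 ⇒ div: -5*((2*x) - 7) = 65.
Step 2. [-5*((2*x) - 7) = 65] leading coefficient -5: divide by -5. So div: (2*x) - 7 = -13.
Step 3. [(2*x) - 7 = -13] the outer -7 inverts by adding 7, so sub: 2*x = -6.
Step 4. [2*x = -6] LHS = 2·(…); ÷2 both sides, so div: x = -3.

Answer: x ∈ {-3}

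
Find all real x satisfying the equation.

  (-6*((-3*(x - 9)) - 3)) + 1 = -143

Step 1. [(-6*((-3*(x - 9)) - 3)) + 1 = -143] the outer +1 inverts by subtracting 1. So sub: -6*((-3*(x - 9)) - 3) = -144.
Step 2. [-6*((-3*(x - 9)) - 3) = -144] -6·(inner) — divide through by -6. So div: (-3*(x - 9)) - 3 = 24.
Step 3. [(-3*(x - 9)) - 3 = 24] -3 divides every term; factor it out, so factor: (x - 9) + 1 = -8.
Step 4. [(x - 9) + 1 = -8] 1 comes off first (subtract 1). So sub: x - 9 = -9.
Step 5. [x - 9 = -9] the outer -9 inverts by adding 9 ⇒ sub: x = 0.

Answer: x ∈ {0}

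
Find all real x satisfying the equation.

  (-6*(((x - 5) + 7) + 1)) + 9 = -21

Step 1. [(-6*(((x - 5) + 7) + 1)) + 9 = -21] peel the +9: subtract 9 from each side. So sub: -6*(((x - 5) + 7) + 1) = -30.
Step 2. [-6*(((x - 5) + 7) + 1) = -30] divide by the outer -6, so div: ((x - 5) + 7) + 1 = 5.
Step 3. [((x - 5) + 7) + 1 = 5] subtract 1: x sits inside (… + 1) ⇒ sub: (x - 5) + 7 = 4.
Step 4. [(x - 5) + 7 = 4] the outer +7 inverts by subtracting 7, so sub: x - 5 = -3.
Step 5. [x - 5 = -3] 5 comes off first (add 5). So sub: x = 2.

Answer: x ∈ {2}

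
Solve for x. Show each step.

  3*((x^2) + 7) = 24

Step 1. [3*((x^2) + 7) = 24] divide by the outer 3 ⇒ div: (x^2) + 7 = 8.
Step 2. [(x^2) + 7 = 8] +7 is outermost — subtract 7 both sides ⇒ sub: x^2 = 1.
Step 3. [x^2 = 1] √ both sides: 1 ≥ 0 gives two branches, so sqrt: x = 1 or -1.

Answer: x ∈ {-1, 1}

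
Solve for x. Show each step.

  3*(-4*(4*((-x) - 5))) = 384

Step 1. [3*(-4*(4*((-x) - 5))) = 384] divide by the outer 3, so div: -4*(4*((-x) - 5)) = 128.
Step 2. [-4*(4*((-x) - 5)) = 128] leading coefficient -4: divide by -4 ⇒ div: 4*((-x) - 5) = -32.
Step 3. [4*((-x) - 5) = -32] leading coefficient 4: divide by 4, so div: (-x) - 5 = -8.
Step 4. [(-x) - 5 = -8] 5 comes off first (add 5) ⇒ sub: -x = -3.
Step 5. [-x = -3] leading − — multiply by −1 ⇒ neg: x = 3.

Answer: x ∈ {3}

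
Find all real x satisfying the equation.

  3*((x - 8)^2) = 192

Step 1. [3*((x - 8)^2) = 192] LHS = 3·(…); ÷3 both sides. So div: (x - 8)^2 = 64.
Step 2. [(x - 8)^2 = 64] LHS squared, RHS 64 ≥ 0: apply √ (±) ⇒ sqrt: x - 8 = 8 or -8.
Step 3. [x - 8 = 8 or -8] the outer -8 inverts by adding 8, so sub: x = 16 or 0.

Answer: x ∈ {0, 16}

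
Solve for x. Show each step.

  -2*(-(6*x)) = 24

Step 1. [-2*(-(6*x)) = 24] divide by the outer -2. So div: -(6*x) = -12.
Step 2. [-(6*x) = -12] leading − — multiply by −1, so neg: 6*x = 12.
Step 3. [6*x = 12] leading coefficient 6: divide by 6, so div: x = 2.

Answer: x ∈ {2}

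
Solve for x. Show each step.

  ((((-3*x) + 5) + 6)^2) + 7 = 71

Step 1. [((((-3*x) + 5) + 6)^2) + 7 = 71] peel the +7: subtract 7 from each side, so sub: (((-3*x) + 5) + 6)^2 = 64.
Step 2. [(((-3*x) + 5) + 6)^2 = 64] LHS squared, RHS 64 ≥ 0: apply √ (±) ⇒ sqrt: ((-3*x) + 5) + 6 = 8 or -8.
Step 3. [((-3*x) + 5) + 6 = 8 or -8] subtract 6: x sits inside (… + 6), so sub: (-3*x) + 5 = 2 or -14.
Step 4. [(-3*x) + 5 = 2 or -14] 5 comes off first (subtract 5). So sub: -3*x = -3 or -19.
Step 5. [-3*x = -3 or -19] LHS = -3·(…); ÷-3 both sides ⇒ div: x = 1 or 19/3.

Answer: x ∈ {1, 19/3}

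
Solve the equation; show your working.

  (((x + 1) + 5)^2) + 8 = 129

Step 1. [(((x + 1) + 5)^2) + 8 = 129] +8 is outermost — subtract 8 both sides ⇒ sub: ((x + 1) + 5)^2 = 121.
Step 2. [((x + 1) + 5)^2 = 121] √ both sides: 121 ≥ 0 gives two branches ⇒ sqrt: (x + 1) + 5 = 11 or -11.
Step 3. [(x + 1) + 5 = 11 or -11] subtract 5: x sits inside (… + 5). So sub: x + 1 = 6 or -16.
Step 4. [x + 1 = 6 or -16] peel the +1: subtract 1 from each side, so sub: x = 5 or -17.

Answer: x ∈ {-17, 5}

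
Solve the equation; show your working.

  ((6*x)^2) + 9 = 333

Step 1. [((6*x)^2) + 9 = 333] peel the +9: subtract 9 from each side ⇒ sub: (6*x)^2 = 324.
Step 2. [(6*x)^2 = 324] √ both sides: 324 ≥ 0 gives two branches. So sqrt: 6*x = 18 or -18.
Step 3. [6*x = 18 or -18] divide by the outer 6. So div: x = 3 or -3.

Answer: x ∈ {-3, 3}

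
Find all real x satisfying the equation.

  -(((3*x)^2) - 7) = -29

Step 1. [-(((3*x)^2) - 7) = -29] flip signs both sides ⇒ neg: ((3*x)^2) - 7 = 29.
Step 2. [((3*x)^2) - 7 = 29] peel the -7: add 7 from each side. So sub: (3*x)^2 = 36.
Step 3. [(3*x)^2 = 36] LHS squared, RHS 36 ≥ 0: apply √ (±). So sqrt: 3*x = 6 or -6.
Step 4. [3*x = 6 or -6] 3 out front; divide by 3 ⇒ div: x = 2 or -2.

Answer: x ∈ {-2, 2}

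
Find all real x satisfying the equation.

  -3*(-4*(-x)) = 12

Step 1. [-3*(-4*(-x)) = 12] LHS = -3·(…); ÷-3 both sides. So div: -4*(-x) = -4.
Step 2. [-4*(-x) = -4] divide by the outer -4. So div: -x = 1.
Step 3. [-x = 1] flip signs both sides. So neg: x = -1.

Answer: x ∈ {-1}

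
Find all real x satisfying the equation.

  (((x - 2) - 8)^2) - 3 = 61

Step 1. [(((x - 2) - 8)^2) - 3 = 61] -3 is outermost — add 3 both sides, so sub: ((x - 2) - 8)^2 = 64.
Step 2. [((x - 2) - 8)^2 = 64] LHS squared, RHS 64 ≥ 0: apply √ (±) ⇒ sqrt: (x - 2) - 8 = 8 or -8.
Step 3. [(x - 2) - 8 = 8 or -8] add 8: x sits inside (… - 8) ⇒ sub: x - 2 = 16 or 0.
Step 4. [x - 2 = 16 or 0] peel the -2: add 2 from each side ⇒ sub: x = 18 or 2.

Answer: x ∈ {2, 18}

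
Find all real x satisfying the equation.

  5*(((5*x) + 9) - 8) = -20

Step 1. [5*(((5*x) + 9) - 8) = -20] 5·(inner) — divide through by 5 ⇒ div: ((5*x) + 9) - 8 = -4.
Step 2. [((5*x) + 9) - 8 = -4] peel the -8: add 8 from each side ⇒ sub: (5*x) + 9 = 4.
Step 3. [(5*x) + 9 = 4] +9 is outermost — subtract 9 both sides, so sub: 5*x = -5.
Step 4. [5*x = -5] 5 out front; divide by 5 ⇒ div: x = -1.

Answer: x ∈ {-1}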